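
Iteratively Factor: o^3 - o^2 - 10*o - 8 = (o + 2)*(o^2 - 3*o - 4) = (o - 4)*(o + 2)*(o + 1)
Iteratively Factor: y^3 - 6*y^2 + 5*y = (y - 5)*(y^2 - y) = y*(y - 5)*(y - 1)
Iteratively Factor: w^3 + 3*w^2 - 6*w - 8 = (w - 2)*(w^2 + 5*w + 4) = (w - 2)*(w + 4)*(w + 1)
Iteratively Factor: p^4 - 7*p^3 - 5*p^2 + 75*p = (p + 3)*(p^3 - 10*p^2 + 25*p) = (p - 5)*(p + 3)*(p^2 - 5*p) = p*(p - 5)*(p + 3)*(p - 5)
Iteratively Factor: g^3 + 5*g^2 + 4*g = (g + 4)*(g^2 + g) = (g + 1)*(g + 4)*(g)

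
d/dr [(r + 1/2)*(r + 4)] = 2*r + 9/2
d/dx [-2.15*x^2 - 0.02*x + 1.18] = -4.3*x - 0.02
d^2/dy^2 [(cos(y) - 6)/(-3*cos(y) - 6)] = 8*(sin(y)^2 + 2*cos(y) + 1)/(3*(cos(y) + 2)^3)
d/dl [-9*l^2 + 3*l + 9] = 3 - 18*l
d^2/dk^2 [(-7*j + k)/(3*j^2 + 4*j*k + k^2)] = 2*(3*(j - k)*(3*j^2 + 4*j*k + k^2) - 4*(2*j + k)^2*(7*j - k))/(3*j^2 + 4*j*k + k^2)^3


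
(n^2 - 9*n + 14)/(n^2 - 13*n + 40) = (n^2 - 9*n + 14)/(n^2 - 13*n + 40)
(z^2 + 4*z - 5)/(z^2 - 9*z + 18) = (z^2 + 4*z - 5)/(z^2 - 9*z + 18)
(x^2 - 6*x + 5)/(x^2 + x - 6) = (x^2 - 6*x + 5)/(x^2 + x - 6)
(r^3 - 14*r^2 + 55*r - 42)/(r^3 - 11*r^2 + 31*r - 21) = (r - 6)/(r - 3)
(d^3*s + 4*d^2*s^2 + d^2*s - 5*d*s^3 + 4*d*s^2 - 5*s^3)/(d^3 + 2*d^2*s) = s*(d^3 + 4*d^2*s + d^2 - 5*d*s^2 + 4*d*s - 5*s^2)/(d^2*(d + 2*s))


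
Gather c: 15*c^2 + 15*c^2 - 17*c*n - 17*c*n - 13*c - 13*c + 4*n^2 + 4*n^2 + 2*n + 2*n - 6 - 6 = 30*c^2 + c*(-34*n - 26) + 8*n^2 + 4*n - 12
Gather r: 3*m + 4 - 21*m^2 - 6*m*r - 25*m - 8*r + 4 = -21*m^2 - 22*m + r*(-6*m - 8) + 8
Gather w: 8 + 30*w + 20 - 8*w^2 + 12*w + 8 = -8*w^2 + 42*w + 36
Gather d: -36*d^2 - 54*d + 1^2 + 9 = -36*d^2 - 54*d + 10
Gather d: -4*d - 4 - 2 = -4*d - 6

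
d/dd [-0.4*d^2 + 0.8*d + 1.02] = 0.8 - 0.8*d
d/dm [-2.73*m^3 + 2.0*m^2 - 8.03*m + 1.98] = -8.19*m^2 + 4.0*m - 8.03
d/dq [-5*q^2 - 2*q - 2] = -10*q - 2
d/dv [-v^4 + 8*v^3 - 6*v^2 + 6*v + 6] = -4*v^3 + 24*v^2 - 12*v + 6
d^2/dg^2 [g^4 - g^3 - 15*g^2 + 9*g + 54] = 12*g^2 - 6*g - 30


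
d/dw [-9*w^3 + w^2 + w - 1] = -27*w^2 + 2*w + 1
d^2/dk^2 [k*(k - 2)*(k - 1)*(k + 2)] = 12*k^2 - 6*k - 8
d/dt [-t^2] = -2*t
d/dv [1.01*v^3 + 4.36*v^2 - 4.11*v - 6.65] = 3.03*v^2 + 8.72*v - 4.11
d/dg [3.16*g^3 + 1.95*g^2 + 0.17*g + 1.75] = 9.48*g^2 + 3.9*g + 0.17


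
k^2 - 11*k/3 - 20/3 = (k - 5)*(k + 4/3)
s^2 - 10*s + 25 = (s - 5)^2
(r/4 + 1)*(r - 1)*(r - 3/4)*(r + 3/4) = r^4/4 + 3*r^3/4 - 73*r^2/64 - 27*r/64 + 9/16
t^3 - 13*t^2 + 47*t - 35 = (t - 7)*(t - 5)*(t - 1)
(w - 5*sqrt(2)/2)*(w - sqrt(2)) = w^2 - 7*sqrt(2)*w/2 + 5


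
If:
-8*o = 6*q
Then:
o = -3*q/4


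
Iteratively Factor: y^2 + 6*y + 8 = (y + 2)*(y + 4)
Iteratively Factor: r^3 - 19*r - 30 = (r + 3)*(r^2 - 3*r - 10) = (r + 2)*(r + 3)*(r - 5)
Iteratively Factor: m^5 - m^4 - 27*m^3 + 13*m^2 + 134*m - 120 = (m + 3)*(m^4 - 4*m^3 - 15*m^2 + 58*m - 40) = (m - 5)*(m + 3)*(m^3 + m^2 - 10*m + 8) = (m - 5)*(m + 3)*(m + 4)*(m^2 - 3*m + 2) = (m - 5)*(m - 2)*(m + 3)*(m + 4)*(m - 1)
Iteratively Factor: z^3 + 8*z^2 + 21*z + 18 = (z + 3)*(z^2 + 5*z + 6) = (z + 2)*(z + 3)*(z + 3)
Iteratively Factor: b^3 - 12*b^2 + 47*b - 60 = (b - 3)*(b^2 - 9*b + 20) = (b - 4)*(b - 3)*(b - 5)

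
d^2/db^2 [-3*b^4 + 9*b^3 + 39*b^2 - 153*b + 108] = -36*b^2 + 54*b + 78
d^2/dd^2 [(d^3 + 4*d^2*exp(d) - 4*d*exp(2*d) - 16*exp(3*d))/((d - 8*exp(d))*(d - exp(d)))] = (13*d^6 + 69*d^5*exp(d) - 444*d^4*exp(2*d) - 420*d^4*exp(d) + 1932*d^3*exp(3*d) + 1440*d^3*exp(2*d) + 210*d^3*exp(d) - 5472*d^2*exp(4*d) - 2880*d^2*exp(3*d) - 720*d^2*exp(2*d) + 3456*d*exp(5*d) + 4800*d*exp(4*d) + 1440*d*exp(3*d) - 1024*exp(6*d) - 2400*exp(4*d))*exp(d)/(d^6 - 27*d^5*exp(d) + 267*d^4*exp(2*d) - 1161*d^3*exp(3*d) + 2136*d^2*exp(4*d) - 1728*d*exp(5*d) + 512*exp(6*d))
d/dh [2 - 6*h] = -6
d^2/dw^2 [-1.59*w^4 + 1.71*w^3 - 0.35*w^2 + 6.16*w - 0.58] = -19.08*w^2 + 10.26*w - 0.7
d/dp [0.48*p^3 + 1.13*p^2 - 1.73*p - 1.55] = 1.44*p^2 + 2.26*p - 1.73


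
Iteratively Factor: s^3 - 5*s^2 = (s)*(s^2 - 5*s) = s*(s - 5)*(s)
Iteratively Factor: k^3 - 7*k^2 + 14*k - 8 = (k - 1)*(k^2 - 6*k + 8) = (k - 4)*(k - 1)*(k - 2)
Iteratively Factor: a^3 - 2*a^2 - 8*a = (a + 2)*(a^2 - 4*a) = (a - 4)*(a + 2)*(a)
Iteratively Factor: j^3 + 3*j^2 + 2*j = (j + 2)*(j^2 + j) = (j + 1)*(j + 2)*(j)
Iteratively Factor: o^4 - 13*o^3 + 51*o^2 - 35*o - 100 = (o - 5)*(o^3 - 8*o^2 + 11*o + 20) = (o - 5)^2*(o^2 - 3*o - 4) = (o - 5)^2*(o - 4)*(o + 1)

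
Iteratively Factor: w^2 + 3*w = (w)*(w + 3)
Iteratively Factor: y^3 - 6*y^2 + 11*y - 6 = (y - 3)*(y^2 - 3*y + 2) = (y - 3)*(y - 2)*(y - 1)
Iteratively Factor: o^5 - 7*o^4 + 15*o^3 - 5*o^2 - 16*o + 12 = (o + 1)*(o^4 - 8*o^3 + 23*o^2 - 28*o + 12) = (o - 3)*(o + 1)*(o^3 - 5*o^2 + 8*o - 4) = (o - 3)*(o - 2)*(o + 1)*(o^2 - 3*o + 2) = (o - 3)*(o - 2)*(o - 1)*(o + 1)*(o - 2)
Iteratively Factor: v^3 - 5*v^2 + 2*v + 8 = (v - 2)*(v^2 - 3*v - 4) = (v - 2)*(v + 1)*(v - 4)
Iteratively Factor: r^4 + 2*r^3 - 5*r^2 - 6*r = (r + 3)*(r^3 - r^2 - 2*r) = (r + 1)*(r + 3)*(r^2 - 2*r) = (r - 2)*(r + 1)*(r + 3)*(r)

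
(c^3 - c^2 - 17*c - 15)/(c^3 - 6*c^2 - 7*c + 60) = (c + 1)/(c - 4)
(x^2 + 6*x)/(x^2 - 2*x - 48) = x/(x - 8)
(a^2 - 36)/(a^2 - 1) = (a^2 - 36)/(a^2 - 1)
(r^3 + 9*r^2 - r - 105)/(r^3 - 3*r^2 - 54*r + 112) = (r^2 + 2*r - 15)/(r^2 - 10*r + 16)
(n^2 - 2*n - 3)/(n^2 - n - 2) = (n - 3)/(n - 2)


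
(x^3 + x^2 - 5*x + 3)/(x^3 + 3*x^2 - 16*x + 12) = (x^2 + 2*x - 3)/(x^2 + 4*x - 12)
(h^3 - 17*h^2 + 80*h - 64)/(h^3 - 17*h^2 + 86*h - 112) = (h^2 - 9*h + 8)/(h^2 - 9*h + 14)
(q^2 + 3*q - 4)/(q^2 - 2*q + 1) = (q + 4)/(q - 1)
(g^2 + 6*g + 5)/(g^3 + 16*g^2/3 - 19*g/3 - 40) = 3*(g + 1)/(3*g^2 + g - 24)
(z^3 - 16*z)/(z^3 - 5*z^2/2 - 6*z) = 2*(z + 4)/(2*z + 3)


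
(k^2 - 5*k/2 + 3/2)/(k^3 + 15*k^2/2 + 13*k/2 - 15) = (2*k - 3)/(2*k^2 + 17*k + 30)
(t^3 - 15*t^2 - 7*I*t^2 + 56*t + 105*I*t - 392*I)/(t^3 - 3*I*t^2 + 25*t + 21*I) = (t^2 - 15*t + 56)/(t^2 + 4*I*t - 3)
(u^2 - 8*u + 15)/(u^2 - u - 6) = (u - 5)/(u + 2)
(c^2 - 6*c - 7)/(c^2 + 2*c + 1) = (c - 7)/(c + 1)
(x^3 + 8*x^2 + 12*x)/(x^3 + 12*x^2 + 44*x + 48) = x/(x + 4)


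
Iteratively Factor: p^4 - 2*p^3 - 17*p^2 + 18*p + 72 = (p - 3)*(p^3 + p^2 - 14*p - 24) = (p - 3)*(p + 2)*(p^2 - p - 12) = (p - 4)*(p - 3)*(p + 2)*(p + 3)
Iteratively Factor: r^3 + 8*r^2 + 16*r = (r + 4)*(r^2 + 4*r) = (r + 4)^2*(r)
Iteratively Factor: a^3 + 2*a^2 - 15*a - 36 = (a - 4)*(a^2 + 6*a + 9) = (a - 4)*(a + 3)*(a + 3)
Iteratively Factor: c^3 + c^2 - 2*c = (c - 1)*(c^2 + 2*c) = c*(c - 1)*(c + 2)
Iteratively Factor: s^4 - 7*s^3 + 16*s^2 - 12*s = (s - 2)*(s^3 - 5*s^2 + 6*s) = (s - 2)^2*(s^2 - 3*s) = (s - 3)*(s - 2)^2*(s)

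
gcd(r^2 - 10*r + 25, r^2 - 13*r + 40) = r - 5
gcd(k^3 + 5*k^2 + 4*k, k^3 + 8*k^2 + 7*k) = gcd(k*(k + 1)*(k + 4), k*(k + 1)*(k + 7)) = k^2 + k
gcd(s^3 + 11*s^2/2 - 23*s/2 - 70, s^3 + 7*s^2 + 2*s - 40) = s^2 + 9*s + 20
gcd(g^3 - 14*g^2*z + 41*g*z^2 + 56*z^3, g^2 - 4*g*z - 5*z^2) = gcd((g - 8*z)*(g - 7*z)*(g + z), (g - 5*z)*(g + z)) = g + z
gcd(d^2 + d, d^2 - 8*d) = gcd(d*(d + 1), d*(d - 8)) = d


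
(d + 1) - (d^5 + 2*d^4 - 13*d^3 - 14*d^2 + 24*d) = -d^5 - 2*d^4 + 13*d^3 + 14*d^2 - 23*d + 1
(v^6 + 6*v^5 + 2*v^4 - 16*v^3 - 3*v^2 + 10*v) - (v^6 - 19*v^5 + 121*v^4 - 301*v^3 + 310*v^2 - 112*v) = 25*v^5 - 119*v^4 + 285*v^3 - 313*v^2 + 122*v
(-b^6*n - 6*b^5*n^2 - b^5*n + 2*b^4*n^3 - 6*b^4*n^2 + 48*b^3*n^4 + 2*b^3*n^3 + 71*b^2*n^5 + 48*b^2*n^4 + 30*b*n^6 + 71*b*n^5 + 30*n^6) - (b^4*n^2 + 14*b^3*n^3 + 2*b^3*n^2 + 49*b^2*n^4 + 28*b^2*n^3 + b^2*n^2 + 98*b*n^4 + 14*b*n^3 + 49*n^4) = -b^6*n - 6*b^5*n^2 - b^5*n + 2*b^4*n^3 - 7*b^4*n^2 + 48*b^3*n^4 - 12*b^3*n^3 - 2*b^3*n^2 + 71*b^2*n^5 - b^2*n^4 - 28*b^2*n^3 - b^2*n^2 + 30*b*n^6 + 71*b*n^5 - 98*b*n^4 - 14*b*n^3 + 30*n^6 - 49*n^4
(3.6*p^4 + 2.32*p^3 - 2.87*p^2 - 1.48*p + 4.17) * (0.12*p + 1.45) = 0.432*p^5 + 5.4984*p^4 + 3.0196*p^3 - 4.3391*p^2 - 1.6456*p + 6.0465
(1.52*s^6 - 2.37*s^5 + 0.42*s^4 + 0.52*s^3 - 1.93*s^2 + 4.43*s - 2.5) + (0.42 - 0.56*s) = 1.52*s^6 - 2.37*s^5 + 0.42*s^4 + 0.52*s^3 - 1.93*s^2 + 3.87*s - 2.08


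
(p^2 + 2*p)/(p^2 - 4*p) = (p + 2)/(p - 4)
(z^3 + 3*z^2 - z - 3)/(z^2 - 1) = z + 3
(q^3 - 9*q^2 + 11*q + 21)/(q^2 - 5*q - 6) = (q^2 - 10*q + 21)/(q - 6)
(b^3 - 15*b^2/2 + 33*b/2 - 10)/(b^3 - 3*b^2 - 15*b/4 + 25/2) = 2*(b^2 - 5*b + 4)/(2*b^2 - b - 10)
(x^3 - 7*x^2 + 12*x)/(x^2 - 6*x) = (x^2 - 7*x + 12)/(x - 6)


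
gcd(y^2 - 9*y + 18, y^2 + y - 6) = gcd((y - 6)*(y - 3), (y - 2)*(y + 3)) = 1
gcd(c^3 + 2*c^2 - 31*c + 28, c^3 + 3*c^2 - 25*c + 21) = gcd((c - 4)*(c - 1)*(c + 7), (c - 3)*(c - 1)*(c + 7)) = c^2 + 6*c - 7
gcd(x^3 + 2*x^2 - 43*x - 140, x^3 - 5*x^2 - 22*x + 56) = x^2 - 3*x - 28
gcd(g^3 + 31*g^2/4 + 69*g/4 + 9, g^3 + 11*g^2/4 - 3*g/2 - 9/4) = g^2 + 15*g/4 + 9/4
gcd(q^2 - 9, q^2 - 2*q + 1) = 1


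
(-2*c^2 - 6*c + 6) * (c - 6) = -2*c^3 + 6*c^2 + 42*c - 36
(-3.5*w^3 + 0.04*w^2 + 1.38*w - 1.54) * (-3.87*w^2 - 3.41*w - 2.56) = 13.545*w^5 + 11.7802*w^4 + 3.483*w^3 + 1.1516*w^2 + 1.7186*w + 3.9424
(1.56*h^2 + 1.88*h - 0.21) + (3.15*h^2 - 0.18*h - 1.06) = 4.71*h^2 + 1.7*h - 1.27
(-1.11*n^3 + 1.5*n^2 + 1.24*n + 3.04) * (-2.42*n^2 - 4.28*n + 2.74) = 2.6862*n^5 + 1.1208*n^4 - 12.4622*n^3 - 8.554*n^2 - 9.6136*n + 8.3296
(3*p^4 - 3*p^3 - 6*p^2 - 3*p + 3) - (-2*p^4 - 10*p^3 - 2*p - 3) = 5*p^4 + 7*p^3 - 6*p^2 - p + 6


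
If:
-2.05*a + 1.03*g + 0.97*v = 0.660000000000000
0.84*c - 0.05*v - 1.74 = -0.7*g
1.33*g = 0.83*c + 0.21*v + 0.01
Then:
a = 0.53763985396302*v + 0.10782320448337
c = 1.35861500412201 - 0.0474031327287716*v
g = 0.128312330703097*v + 0.855376280767872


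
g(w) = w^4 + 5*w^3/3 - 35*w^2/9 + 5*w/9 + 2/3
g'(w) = 4*w^3 + 5*w^2 - 70*w/9 + 5/9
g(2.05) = 17.48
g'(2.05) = 40.08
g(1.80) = 9.28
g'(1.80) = 26.08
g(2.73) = 62.66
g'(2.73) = 97.97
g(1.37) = 1.94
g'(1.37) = 9.57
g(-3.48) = 28.06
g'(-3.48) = -80.40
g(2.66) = 56.06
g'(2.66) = 90.53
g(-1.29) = -7.33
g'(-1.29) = 10.32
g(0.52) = 0.21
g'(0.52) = -1.57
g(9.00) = 7466.67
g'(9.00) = 3251.56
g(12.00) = 23063.33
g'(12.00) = 7539.22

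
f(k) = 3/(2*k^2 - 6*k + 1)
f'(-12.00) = 0.00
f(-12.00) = 0.01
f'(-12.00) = 0.00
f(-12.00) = 0.01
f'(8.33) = -0.01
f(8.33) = 0.03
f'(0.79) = 1.37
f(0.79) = -1.20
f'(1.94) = -0.54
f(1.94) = -0.96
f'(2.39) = -2.91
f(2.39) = -1.57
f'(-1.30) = 0.23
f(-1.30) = 0.25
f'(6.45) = -0.03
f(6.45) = 0.07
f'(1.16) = 0.38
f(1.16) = -0.92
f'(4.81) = -0.12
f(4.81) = 0.16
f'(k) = 3*(6 - 4*k)/(2*k^2 - 6*k + 1)^2 = 6*(3 - 2*k)/(2*k^2 - 6*k + 1)^2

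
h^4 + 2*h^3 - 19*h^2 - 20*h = h*(h - 4)*(h + 1)*(h + 5)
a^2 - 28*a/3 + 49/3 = (a - 7)*(a - 7/3)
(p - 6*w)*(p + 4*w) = p^2 - 2*p*w - 24*w^2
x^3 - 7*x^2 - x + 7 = (x - 7)*(x - 1)*(x + 1)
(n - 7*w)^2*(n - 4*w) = n^3 - 18*n^2*w + 105*n*w^2 - 196*w^3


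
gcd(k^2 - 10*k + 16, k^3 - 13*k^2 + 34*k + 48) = k - 8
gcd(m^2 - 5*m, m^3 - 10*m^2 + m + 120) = m - 5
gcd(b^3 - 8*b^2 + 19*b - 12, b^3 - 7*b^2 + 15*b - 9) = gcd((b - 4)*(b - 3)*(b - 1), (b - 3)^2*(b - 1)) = b^2 - 4*b + 3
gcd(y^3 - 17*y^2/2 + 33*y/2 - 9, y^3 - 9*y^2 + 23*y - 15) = y - 1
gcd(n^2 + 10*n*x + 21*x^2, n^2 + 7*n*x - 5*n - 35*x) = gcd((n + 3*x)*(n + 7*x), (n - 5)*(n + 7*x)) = n + 7*x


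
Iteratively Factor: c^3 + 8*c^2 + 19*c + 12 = (c + 3)*(c^2 + 5*c + 4) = (c + 3)*(c + 4)*(c + 1)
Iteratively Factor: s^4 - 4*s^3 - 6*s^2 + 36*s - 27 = (s + 3)*(s^3 - 7*s^2 + 15*s - 9) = (s - 1)*(s + 3)*(s^2 - 6*s + 9) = (s - 3)*(s - 1)*(s + 3)*(s - 3)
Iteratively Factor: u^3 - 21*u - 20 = (u + 1)*(u^2 - u - 20) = (u + 1)*(u + 4)*(u - 5)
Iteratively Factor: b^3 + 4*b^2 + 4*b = (b)*(b^2 + 4*b + 4) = b*(b + 2)*(b + 2)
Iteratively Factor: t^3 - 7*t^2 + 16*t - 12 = (t - 3)*(t^2 - 4*t + 4) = (t - 3)*(t - 2)*(t - 2)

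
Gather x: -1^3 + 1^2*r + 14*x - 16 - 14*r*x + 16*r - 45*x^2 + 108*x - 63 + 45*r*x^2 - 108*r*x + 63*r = 80*r + x^2*(45*r - 45) + x*(122 - 122*r) - 80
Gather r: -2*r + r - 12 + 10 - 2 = -r - 4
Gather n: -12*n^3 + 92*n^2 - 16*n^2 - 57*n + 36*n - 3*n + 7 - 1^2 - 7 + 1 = -12*n^3 + 76*n^2 - 24*n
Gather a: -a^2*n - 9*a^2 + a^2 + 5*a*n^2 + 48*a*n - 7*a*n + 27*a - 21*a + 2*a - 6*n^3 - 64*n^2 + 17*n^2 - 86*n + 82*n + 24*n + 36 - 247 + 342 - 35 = a^2*(-n - 8) + a*(5*n^2 + 41*n + 8) - 6*n^3 - 47*n^2 + 20*n + 96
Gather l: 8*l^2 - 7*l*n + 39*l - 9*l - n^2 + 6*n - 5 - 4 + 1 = 8*l^2 + l*(30 - 7*n) - n^2 + 6*n - 8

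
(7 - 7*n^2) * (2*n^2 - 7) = -14*n^4 + 63*n^2 - 49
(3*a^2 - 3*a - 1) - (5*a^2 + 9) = -2*a^2 - 3*a - 10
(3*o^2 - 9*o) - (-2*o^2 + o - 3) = 5*o^2 - 10*o + 3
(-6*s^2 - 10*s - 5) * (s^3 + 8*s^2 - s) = -6*s^5 - 58*s^4 - 79*s^3 - 30*s^2 + 5*s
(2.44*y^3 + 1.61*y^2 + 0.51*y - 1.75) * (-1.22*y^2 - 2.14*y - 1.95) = -2.9768*y^5 - 7.1858*y^4 - 8.8256*y^3 - 2.0959*y^2 + 2.7505*y + 3.4125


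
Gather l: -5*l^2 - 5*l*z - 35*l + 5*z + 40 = -5*l^2 + l*(-5*z - 35) + 5*z + 40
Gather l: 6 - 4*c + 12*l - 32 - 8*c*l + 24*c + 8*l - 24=20*c + l*(20 - 8*c) - 50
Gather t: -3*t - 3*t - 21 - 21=-6*t - 42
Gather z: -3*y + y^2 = y^2 - 3*y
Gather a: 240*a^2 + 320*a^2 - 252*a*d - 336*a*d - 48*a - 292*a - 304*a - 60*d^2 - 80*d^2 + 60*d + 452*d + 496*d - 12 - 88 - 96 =560*a^2 + a*(-588*d - 644) - 140*d^2 + 1008*d - 196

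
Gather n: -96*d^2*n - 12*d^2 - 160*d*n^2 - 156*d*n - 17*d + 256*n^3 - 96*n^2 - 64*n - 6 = -12*d^2 - 17*d + 256*n^3 + n^2*(-160*d - 96) + n*(-96*d^2 - 156*d - 64) - 6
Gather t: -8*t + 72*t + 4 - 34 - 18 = 64*t - 48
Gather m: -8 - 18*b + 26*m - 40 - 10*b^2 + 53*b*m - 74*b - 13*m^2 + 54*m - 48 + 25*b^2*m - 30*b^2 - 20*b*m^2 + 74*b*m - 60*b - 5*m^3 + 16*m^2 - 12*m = -40*b^2 - 152*b - 5*m^3 + m^2*(3 - 20*b) + m*(25*b^2 + 127*b + 68) - 96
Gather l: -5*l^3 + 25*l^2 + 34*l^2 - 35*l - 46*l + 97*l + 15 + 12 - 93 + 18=-5*l^3 + 59*l^2 + 16*l - 48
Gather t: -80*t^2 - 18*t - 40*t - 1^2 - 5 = -80*t^2 - 58*t - 6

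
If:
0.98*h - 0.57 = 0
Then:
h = 0.58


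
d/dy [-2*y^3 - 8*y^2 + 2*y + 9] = -6*y^2 - 16*y + 2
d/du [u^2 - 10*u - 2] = 2*u - 10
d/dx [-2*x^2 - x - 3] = -4*x - 1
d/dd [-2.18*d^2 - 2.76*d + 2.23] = -4.36*d - 2.76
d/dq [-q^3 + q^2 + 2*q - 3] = -3*q^2 + 2*q + 2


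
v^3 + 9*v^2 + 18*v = v*(v + 3)*(v + 6)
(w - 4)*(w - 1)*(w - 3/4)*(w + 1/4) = w^4 - 11*w^3/2 + 101*w^2/16 - 17*w/16 - 3/4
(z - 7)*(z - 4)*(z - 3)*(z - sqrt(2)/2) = z^4 - 14*z^3 - sqrt(2)*z^3/2 + 7*sqrt(2)*z^2 + 61*z^2 - 84*z - 61*sqrt(2)*z/2 + 42*sqrt(2)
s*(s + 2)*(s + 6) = s^3 + 8*s^2 + 12*s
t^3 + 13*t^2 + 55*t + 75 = (t + 3)*(t + 5)^2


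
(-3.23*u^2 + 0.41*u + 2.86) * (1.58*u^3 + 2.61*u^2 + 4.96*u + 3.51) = -5.1034*u^5 - 7.7825*u^4 - 10.4319*u^3 - 1.8391*u^2 + 15.6247*u + 10.0386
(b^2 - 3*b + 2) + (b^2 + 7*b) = 2*b^2 + 4*b + 2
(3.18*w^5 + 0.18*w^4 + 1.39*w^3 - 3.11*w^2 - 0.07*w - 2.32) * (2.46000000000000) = 7.8228*w^5 + 0.4428*w^4 + 3.4194*w^3 - 7.6506*w^2 - 0.1722*w - 5.7072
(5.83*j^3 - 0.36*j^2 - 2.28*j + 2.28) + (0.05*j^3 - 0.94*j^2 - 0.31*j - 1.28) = 5.88*j^3 - 1.3*j^2 - 2.59*j + 1.0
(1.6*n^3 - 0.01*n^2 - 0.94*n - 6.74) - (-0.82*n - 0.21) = 1.6*n^3 - 0.01*n^2 - 0.12*n - 6.53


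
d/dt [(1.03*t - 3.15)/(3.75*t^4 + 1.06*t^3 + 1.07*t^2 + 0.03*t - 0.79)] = (-11.5875*t^4 + 45.0664*t^3 + 8.9149*t^2 + 6.741*t - 0.7192)/(14.0625*t^8 + 7.95*t^7 + 9.1486*t^6 + 2.4934*t^5 - 4.7165*t^4 - 1.6106*t^3 - 1.6897*t^2 - 0.0474*t + 0.6241)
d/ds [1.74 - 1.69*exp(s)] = -1.69*exp(s)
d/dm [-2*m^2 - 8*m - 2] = -4*m - 8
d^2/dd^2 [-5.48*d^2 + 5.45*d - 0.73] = -10.9600000000000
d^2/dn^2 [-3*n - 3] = 0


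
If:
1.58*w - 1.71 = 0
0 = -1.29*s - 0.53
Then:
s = -0.41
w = 1.08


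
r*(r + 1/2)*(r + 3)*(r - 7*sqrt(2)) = r^4 - 7*sqrt(2)*r^3 + 7*r^3/2 - 49*sqrt(2)*r^2/2 + 3*r^2/2 - 21*sqrt(2)*r/2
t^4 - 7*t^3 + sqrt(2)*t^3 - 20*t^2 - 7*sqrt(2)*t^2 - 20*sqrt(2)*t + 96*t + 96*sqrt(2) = (t - 8)*(t - 3)*(t + 4)*(t + sqrt(2))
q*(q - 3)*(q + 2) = q^3 - q^2 - 6*q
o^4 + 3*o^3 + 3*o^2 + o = o*(o + 1)^3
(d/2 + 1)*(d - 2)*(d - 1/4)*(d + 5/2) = d^4/2 + 9*d^3/8 - 37*d^2/16 - 9*d/2 + 5/4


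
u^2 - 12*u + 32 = (u - 8)*(u - 4)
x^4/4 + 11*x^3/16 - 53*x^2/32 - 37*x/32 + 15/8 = (x/4 + 1)*(x - 3/2)*(x - 1)*(x + 5/4)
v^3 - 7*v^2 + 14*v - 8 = (v - 4)*(v - 2)*(v - 1)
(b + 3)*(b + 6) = b^2 + 9*b + 18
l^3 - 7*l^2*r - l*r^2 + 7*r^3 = (l - 7*r)*(l - r)*(l + r)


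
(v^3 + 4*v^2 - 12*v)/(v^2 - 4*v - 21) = v*(-v^2 - 4*v + 12)/(-v^2 + 4*v + 21)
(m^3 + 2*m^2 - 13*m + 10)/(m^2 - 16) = (m^3 + 2*m^2 - 13*m + 10)/(m^2 - 16)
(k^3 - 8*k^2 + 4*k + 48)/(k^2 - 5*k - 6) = (k^2 - 2*k - 8)/(k + 1)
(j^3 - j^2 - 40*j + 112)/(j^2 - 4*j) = j + 3 - 28/j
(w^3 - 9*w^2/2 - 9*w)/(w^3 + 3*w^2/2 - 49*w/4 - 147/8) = 4*w*(w - 6)/(4*w^2 - 49)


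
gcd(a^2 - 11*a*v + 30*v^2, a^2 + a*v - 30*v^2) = -a + 5*v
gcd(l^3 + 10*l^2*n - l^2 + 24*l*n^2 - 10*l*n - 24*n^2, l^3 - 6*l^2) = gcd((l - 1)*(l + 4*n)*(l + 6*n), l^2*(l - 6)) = 1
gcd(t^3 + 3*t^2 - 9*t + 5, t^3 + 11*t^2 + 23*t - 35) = t^2 + 4*t - 5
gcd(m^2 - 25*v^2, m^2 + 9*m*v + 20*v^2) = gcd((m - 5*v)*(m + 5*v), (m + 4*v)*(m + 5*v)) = m + 5*v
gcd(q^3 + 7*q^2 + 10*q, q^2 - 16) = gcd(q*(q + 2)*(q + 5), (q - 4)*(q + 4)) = 1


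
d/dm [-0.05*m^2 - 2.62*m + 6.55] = -0.1*m - 2.62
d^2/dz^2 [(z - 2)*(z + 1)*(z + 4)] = 6*z + 6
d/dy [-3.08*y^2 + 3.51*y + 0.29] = 3.51 - 6.16*y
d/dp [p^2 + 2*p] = 2*p + 2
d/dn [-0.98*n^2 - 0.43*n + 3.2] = -1.96*n - 0.43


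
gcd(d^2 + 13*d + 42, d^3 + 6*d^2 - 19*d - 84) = d + 7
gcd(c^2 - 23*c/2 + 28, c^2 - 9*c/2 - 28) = c - 8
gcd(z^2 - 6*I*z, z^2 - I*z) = z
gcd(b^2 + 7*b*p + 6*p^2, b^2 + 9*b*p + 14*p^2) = 1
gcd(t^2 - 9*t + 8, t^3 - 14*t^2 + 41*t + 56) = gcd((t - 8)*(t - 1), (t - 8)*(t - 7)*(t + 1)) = t - 8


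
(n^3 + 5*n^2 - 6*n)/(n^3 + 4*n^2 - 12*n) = (n - 1)/(n - 2)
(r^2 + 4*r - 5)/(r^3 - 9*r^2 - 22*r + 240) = (r - 1)/(r^2 - 14*r + 48)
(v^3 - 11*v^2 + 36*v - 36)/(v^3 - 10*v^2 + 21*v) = (v^2 - 8*v + 12)/(v*(v - 7))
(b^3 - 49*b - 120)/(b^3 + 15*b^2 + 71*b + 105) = (b - 8)/(b + 7)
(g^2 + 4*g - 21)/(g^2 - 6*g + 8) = (g^2 + 4*g - 21)/(g^2 - 6*g + 8)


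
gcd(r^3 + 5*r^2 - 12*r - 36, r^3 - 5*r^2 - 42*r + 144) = r^2 + 3*r - 18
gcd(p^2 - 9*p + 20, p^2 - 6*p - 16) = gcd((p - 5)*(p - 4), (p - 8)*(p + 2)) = 1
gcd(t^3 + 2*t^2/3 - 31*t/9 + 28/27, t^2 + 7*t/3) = t + 7/3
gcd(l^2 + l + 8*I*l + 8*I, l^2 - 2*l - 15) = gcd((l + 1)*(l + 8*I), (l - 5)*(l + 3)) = 1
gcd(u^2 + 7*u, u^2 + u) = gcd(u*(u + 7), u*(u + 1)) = u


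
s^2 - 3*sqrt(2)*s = s*(s - 3*sqrt(2))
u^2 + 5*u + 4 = (u + 1)*(u + 4)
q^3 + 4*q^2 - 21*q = q*(q - 3)*(q + 7)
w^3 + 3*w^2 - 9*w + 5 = (w - 1)^2*(w + 5)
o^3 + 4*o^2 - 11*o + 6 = (o - 1)^2*(o + 6)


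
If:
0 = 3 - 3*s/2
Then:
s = 2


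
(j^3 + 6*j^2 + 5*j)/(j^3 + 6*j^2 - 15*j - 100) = j*(j + 1)/(j^2 + j - 20)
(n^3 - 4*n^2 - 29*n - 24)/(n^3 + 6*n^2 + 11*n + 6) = (n - 8)/(n + 2)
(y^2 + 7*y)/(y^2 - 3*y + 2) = y*(y + 7)/(y^2 - 3*y + 2)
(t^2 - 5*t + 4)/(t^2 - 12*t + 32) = (t - 1)/(t - 8)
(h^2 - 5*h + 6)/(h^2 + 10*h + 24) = (h^2 - 5*h + 6)/(h^2 + 10*h + 24)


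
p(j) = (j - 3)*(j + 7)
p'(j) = 2*j + 4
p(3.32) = 3.30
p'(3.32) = 10.64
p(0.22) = -20.07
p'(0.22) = 4.44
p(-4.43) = -19.10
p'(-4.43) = -4.86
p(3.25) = 2.56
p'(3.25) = 10.50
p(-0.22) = -21.83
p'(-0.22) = 3.56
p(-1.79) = -24.96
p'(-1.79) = 0.42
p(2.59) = -3.93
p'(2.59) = 9.18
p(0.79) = -17.22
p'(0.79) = 5.58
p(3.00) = 0.00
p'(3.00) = 10.00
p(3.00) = 0.00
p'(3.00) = 10.00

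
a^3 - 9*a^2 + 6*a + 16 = (a - 8)*(a - 2)*(a + 1)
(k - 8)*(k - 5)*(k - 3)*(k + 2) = k^4 - 14*k^3 + 47*k^2 + 38*k - 240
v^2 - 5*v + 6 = (v - 3)*(v - 2)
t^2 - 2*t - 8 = (t - 4)*(t + 2)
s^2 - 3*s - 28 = (s - 7)*(s + 4)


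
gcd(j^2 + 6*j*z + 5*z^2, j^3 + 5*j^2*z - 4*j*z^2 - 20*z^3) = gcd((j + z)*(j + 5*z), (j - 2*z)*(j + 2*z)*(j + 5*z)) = j + 5*z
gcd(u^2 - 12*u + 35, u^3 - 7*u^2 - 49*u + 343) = u - 7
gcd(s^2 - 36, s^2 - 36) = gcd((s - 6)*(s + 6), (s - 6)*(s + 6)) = s^2 - 36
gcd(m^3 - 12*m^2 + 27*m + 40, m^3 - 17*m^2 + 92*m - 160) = m^2 - 13*m + 40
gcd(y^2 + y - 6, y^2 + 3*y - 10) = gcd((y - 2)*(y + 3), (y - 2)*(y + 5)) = y - 2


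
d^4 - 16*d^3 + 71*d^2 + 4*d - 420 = (d - 7)*(d - 6)*(d - 5)*(d + 2)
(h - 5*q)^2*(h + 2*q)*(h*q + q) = h^4*q - 8*h^3*q^2 + h^3*q + 5*h^2*q^3 - 8*h^2*q^2 + 50*h*q^4 + 5*h*q^3 + 50*q^4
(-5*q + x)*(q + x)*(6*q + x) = -30*q^3 - 29*q^2*x + 2*q*x^2 + x^3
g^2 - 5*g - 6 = (g - 6)*(g + 1)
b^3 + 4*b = b*(b - 2*I)*(b + 2*I)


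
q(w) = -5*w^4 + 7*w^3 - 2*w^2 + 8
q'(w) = -20*w^3 + 21*w^2 - 4*w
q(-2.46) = -291.42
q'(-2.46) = 434.66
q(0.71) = 8.23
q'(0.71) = 0.59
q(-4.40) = -2501.06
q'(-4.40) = 2127.84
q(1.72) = -6.06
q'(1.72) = -46.52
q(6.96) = -9461.75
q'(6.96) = -5753.64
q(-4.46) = -2631.18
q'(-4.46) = 2209.89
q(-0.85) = -0.35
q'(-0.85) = 30.86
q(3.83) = -703.95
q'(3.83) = -830.91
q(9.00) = -27856.00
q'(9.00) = -12915.00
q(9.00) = -27856.00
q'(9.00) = -12915.00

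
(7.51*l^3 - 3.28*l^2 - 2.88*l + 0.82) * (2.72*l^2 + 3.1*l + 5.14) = 20.4272*l^5 + 14.3594*l^4 + 20.5998*l^3 - 23.5568*l^2 - 12.2612*l + 4.2148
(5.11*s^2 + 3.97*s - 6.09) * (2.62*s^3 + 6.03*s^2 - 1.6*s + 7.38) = 13.3882*s^5 + 41.2147*s^4 - 0.192699999999995*s^3 - 5.3629*s^2 + 39.0426*s - 44.9442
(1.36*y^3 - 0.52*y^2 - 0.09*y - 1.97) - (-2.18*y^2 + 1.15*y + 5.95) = 1.36*y^3 + 1.66*y^2 - 1.24*y - 7.92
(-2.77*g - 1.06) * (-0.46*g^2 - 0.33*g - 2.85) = 1.2742*g^3 + 1.4017*g^2 + 8.2443*g + 3.021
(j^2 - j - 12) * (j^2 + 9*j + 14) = j^4 + 8*j^3 - 7*j^2 - 122*j - 168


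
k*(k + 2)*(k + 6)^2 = k^4 + 14*k^3 + 60*k^2 + 72*k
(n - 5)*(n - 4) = n^2 - 9*n + 20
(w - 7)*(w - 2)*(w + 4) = w^3 - 5*w^2 - 22*w + 56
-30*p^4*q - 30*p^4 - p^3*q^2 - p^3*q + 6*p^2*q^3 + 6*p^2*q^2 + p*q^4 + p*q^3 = (-2*p + q)*(3*p + q)*(5*p + q)*(p*q + p)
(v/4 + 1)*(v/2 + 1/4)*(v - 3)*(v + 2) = v^4/8 + 7*v^3/16 - 17*v^2/16 - 29*v/8 - 3/2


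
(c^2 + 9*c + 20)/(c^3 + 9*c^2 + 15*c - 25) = (c + 4)/(c^2 + 4*c - 5)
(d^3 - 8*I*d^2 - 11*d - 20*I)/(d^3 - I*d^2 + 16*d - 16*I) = (d^2 - 4*I*d + 5)/(d^2 + 3*I*d + 4)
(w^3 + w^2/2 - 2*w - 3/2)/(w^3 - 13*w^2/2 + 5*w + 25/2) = (2*w^2 - w - 3)/(2*w^2 - 15*w + 25)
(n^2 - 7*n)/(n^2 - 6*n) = (n - 7)/(n - 6)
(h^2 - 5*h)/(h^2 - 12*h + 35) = h/(h - 7)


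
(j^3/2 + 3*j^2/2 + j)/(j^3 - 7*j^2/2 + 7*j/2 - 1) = j*(j^2 + 3*j + 2)/(2*j^3 - 7*j^2 + 7*j - 2)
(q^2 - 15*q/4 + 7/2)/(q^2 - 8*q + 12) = (q - 7/4)/(q - 6)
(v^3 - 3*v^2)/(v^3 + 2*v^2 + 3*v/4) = 4*v*(v - 3)/(4*v^2 + 8*v + 3)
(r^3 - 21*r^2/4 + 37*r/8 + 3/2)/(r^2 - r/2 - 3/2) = (r^2 - 15*r/4 - 1)/(r + 1)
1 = 1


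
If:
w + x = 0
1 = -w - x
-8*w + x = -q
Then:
No Solution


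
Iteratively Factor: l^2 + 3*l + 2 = (l + 2)*(l + 1)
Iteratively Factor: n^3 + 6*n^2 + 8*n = (n)*(n^2 + 6*n + 8) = n*(n + 4)*(n + 2)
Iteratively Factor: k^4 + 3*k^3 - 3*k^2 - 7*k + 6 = (k - 1)*(k^3 + 4*k^2 + k - 6) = (k - 1)^2*(k^2 + 5*k + 6) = (k - 1)^2*(k + 3)*(k + 2)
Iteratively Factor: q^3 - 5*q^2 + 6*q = (q - 3)*(q^2 - 2*q) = q*(q - 3)*(q - 2)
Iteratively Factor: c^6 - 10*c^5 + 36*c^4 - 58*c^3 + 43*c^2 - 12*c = (c - 1)*(c^5 - 9*c^4 + 27*c^3 - 31*c^2 + 12*c) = (c - 4)*(c - 1)*(c^4 - 5*c^3 + 7*c^2 - 3*c) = (c - 4)*(c - 1)^2*(c^3 - 4*c^2 + 3*c) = (c - 4)*(c - 3)*(c - 1)^2*(c^2 - c) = c*(c - 4)*(c - 3)*(c - 1)^2*(c - 1)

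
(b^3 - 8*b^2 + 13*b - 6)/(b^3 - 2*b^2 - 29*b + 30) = (b - 1)/(b + 5)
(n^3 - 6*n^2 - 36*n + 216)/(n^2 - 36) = n - 6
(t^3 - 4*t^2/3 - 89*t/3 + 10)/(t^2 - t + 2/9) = 3*(t^2 - t - 30)/(3*t - 2)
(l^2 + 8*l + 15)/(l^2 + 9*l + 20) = (l + 3)/(l + 4)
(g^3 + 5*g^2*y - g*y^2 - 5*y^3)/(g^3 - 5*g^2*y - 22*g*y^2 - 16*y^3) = (-g^2 - 4*g*y + 5*y^2)/(-g^2 + 6*g*y + 16*y^2)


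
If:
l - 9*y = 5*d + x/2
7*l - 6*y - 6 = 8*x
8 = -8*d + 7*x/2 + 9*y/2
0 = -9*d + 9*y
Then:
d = 228/1225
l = 4706/1225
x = 3028/1225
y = 228/1225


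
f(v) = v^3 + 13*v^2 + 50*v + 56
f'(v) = 3*v^2 + 26*v + 50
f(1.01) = 120.79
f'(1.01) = 79.32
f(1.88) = 202.59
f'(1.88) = 109.48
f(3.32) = 401.89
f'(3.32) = 169.39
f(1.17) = 133.90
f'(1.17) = 84.53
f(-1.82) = 2.03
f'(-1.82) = 12.62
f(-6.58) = 4.96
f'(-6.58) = 8.81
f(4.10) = 548.45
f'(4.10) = 207.03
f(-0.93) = 19.94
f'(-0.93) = 28.41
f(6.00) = 1040.00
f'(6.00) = 314.00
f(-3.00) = -4.00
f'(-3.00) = -1.00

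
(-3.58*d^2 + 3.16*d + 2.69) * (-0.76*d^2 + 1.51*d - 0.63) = 2.7208*d^4 - 7.8074*d^3 + 4.9826*d^2 + 2.0711*d - 1.6947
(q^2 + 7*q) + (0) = q^2 + 7*q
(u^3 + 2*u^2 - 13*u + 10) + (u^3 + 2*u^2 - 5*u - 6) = 2*u^3 + 4*u^2 - 18*u + 4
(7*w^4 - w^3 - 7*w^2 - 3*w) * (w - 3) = 7*w^5 - 22*w^4 - 4*w^3 + 18*w^2 + 9*w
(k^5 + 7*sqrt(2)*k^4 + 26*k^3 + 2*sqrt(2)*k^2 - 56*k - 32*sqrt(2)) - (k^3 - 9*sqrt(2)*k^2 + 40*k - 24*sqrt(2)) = k^5 + 7*sqrt(2)*k^4 + 25*k^3 + 11*sqrt(2)*k^2 - 96*k - 8*sqrt(2)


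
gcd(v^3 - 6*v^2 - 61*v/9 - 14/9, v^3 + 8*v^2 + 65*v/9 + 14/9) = v^2 + v + 2/9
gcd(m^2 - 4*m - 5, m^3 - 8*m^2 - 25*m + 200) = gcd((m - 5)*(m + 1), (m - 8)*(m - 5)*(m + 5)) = m - 5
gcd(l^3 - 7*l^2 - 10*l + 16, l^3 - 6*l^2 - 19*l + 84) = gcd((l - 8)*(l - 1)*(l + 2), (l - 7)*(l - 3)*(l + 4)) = 1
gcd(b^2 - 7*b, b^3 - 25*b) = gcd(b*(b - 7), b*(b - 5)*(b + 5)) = b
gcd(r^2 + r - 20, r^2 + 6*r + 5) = r + 5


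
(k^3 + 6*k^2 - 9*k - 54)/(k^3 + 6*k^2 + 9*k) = (k^2 + 3*k - 18)/(k*(k + 3))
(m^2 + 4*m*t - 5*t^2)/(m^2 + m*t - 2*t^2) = (m + 5*t)/(m + 2*t)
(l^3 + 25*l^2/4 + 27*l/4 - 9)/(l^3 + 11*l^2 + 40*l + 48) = (l - 3/4)/(l + 4)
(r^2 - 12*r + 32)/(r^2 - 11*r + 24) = (r - 4)/(r - 3)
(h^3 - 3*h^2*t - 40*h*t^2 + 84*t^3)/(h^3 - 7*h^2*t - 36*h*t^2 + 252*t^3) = (-h + 2*t)/(-h + 6*t)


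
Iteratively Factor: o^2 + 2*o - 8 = (o - 2)*(o + 4)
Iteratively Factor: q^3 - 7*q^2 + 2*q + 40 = (q - 4)*(q^2 - 3*q - 10) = (q - 4)*(q + 2)*(q - 5)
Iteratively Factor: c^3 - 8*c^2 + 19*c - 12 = (c - 4)*(c^2 - 4*c + 3) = (c - 4)*(c - 3)*(c - 1)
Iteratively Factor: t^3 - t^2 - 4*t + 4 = (t - 1)*(t^2 - 4) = (t - 1)*(t + 2)*(t - 2)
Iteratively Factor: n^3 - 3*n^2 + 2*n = (n - 2)*(n^2 - n) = (n - 2)*(n - 1)*(n)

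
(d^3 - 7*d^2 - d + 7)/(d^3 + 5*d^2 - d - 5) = (d - 7)/(d + 5)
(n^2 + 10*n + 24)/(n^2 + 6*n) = (n + 4)/n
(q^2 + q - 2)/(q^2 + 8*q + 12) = (q - 1)/(q + 6)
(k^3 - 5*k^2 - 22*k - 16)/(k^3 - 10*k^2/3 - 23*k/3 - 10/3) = 3*(k^2 - 6*k - 16)/(3*k^2 - 13*k - 10)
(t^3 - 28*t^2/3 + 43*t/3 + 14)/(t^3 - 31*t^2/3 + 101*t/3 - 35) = (3*t^2 - 19*t - 14)/(3*t^2 - 22*t + 35)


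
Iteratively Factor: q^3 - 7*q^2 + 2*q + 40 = (q + 2)*(q^2 - 9*q + 20) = (q - 5)*(q + 2)*(q - 4)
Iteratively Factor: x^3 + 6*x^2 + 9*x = (x + 3)*(x^2 + 3*x) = x*(x + 3)*(x + 3)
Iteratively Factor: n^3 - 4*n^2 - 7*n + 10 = (n - 5)*(n^2 + n - 2) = (n - 5)*(n - 1)*(n + 2)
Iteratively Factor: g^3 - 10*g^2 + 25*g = (g - 5)*(g^2 - 5*g) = g*(g - 5)*(g - 5)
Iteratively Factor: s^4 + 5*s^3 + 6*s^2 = (s + 2)*(s^3 + 3*s^2) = s*(s + 2)*(s^2 + 3*s) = s*(s + 2)*(s + 3)*(s)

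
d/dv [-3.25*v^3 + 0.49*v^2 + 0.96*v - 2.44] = -9.75*v^2 + 0.98*v + 0.96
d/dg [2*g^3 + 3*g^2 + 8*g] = 6*g^2 + 6*g + 8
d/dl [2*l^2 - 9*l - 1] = 4*l - 9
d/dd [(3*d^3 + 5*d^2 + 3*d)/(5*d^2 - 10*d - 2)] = (15*d^4 - 60*d^3 - 83*d^2 - 20*d - 6)/(25*d^4 - 100*d^3 + 80*d^2 + 40*d + 4)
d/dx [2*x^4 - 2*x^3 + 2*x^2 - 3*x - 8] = 8*x^3 - 6*x^2 + 4*x - 3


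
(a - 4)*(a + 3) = a^2 - a - 12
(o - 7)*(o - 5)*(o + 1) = o^3 - 11*o^2 + 23*o + 35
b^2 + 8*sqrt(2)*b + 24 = (b + 2*sqrt(2))*(b + 6*sqrt(2))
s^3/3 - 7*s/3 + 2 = (s/3 + 1)*(s - 2)*(s - 1)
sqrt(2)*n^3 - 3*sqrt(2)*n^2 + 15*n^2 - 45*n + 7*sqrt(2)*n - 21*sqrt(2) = (n - 3)*(n + 7*sqrt(2))*(sqrt(2)*n + 1)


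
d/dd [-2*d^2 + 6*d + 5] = 6 - 4*d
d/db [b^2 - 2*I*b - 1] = 2*b - 2*I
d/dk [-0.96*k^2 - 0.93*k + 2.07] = -1.92*k - 0.93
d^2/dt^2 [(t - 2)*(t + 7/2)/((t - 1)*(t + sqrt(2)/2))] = 2*(4*(t - 2)*(t - 1)^2*(2*t + 7) + 2*(t - 2)*(t - 1)*(2*t + 7)*(2*t + sqrt(2)) + (t - 2)*(2*t + 7)*(2*t + sqrt(2))^2 + 2*(t - 1)^2*(2*t + sqrt(2))^2 - 2*(t - 1)^2*(2*t + sqrt(2))*(4*t + 3) - (t - 1)*(2*t + sqrt(2))^2*(4*t + 3))/((t - 1)^3*(2*t + sqrt(2))^3)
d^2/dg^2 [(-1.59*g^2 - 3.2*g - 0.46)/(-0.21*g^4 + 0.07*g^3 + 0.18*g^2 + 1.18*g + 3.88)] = (0.420714*g^8 + 1.553202*g^7 - 0.211134*g^6 + 3.893484*g^5 + 35.018508*g^4 + 44.741456*g^3 - 12.27708*g^2 - 13.572672*g + 19.209712)/(0.009261*g^12 - 0.009261*g^11 - 0.020727*g^10 - 0.140581*g^9 - 0.391482*g^8 + 0.58569*g^7 + 1.60512*g^6 + 5.068356*g^5 + 6.432312*g^4 - 9.749128*g^3 - 24.336912*g^2 - 53.292576*g - 58.411072)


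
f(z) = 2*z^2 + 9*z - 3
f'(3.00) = 21.00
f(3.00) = 42.00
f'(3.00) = 21.00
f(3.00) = 42.00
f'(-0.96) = 5.16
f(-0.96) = -9.80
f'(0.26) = 10.04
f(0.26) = -0.52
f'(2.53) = 19.12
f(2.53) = 32.57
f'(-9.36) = -28.44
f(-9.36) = 87.98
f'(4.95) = 28.80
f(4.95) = 90.56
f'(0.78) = 12.12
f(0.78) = 5.24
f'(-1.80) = 1.80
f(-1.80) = -12.72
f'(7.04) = 37.16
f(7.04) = 159.48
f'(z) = 4*z + 9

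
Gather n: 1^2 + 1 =2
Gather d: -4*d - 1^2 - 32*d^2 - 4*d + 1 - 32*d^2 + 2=-64*d^2 - 8*d + 2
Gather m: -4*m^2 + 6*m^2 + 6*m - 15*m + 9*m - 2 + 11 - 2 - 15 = 2*m^2 - 8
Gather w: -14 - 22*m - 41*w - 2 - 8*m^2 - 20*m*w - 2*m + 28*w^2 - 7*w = -8*m^2 - 24*m + 28*w^2 + w*(-20*m - 48) - 16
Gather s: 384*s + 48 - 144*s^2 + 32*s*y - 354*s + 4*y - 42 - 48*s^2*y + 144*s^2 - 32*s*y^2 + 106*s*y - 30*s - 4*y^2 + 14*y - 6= -48*s^2*y + s*(-32*y^2 + 138*y) - 4*y^2 + 18*y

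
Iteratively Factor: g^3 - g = (g - 1)*(g^2 + g) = (g - 1)*(g + 1)*(g)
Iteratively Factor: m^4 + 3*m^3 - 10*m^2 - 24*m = (m + 4)*(m^3 - m^2 - 6*m) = m*(m + 4)*(m^2 - m - 6) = m*(m + 2)*(m + 4)*(m - 3)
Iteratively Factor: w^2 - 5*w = (w - 5)*(w)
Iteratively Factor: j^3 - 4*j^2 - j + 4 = (j - 4)*(j^2 - 1) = (j - 4)*(j + 1)*(j - 1)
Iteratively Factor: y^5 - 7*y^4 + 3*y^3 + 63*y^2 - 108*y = (y)*(y^4 - 7*y^3 + 3*y^2 + 63*y - 108) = y*(y - 4)*(y^3 - 3*y^2 - 9*y + 27) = y*(y - 4)*(y - 3)*(y^2 - 9) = y*(y - 4)*(y - 3)^2*(y + 3)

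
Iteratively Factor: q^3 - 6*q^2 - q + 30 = (q + 2)*(q^2 - 8*q + 15) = (q - 3)*(q + 2)*(q - 5)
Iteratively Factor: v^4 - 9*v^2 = (v - 3)*(v^3 + 3*v^2) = v*(v - 3)*(v^2 + 3*v) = v*(v - 3)*(v + 3)*(v)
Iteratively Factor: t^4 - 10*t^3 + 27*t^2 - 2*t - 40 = (t - 4)*(t^3 - 6*t^2 + 3*t + 10) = (t - 5)*(t - 4)*(t^2 - t - 2) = (t - 5)*(t - 4)*(t + 1)*(t - 2)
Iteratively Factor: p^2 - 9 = (p - 3)*(p + 3)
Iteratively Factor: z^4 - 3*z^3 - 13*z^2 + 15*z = (z - 1)*(z^3 - 2*z^2 - 15*z) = z*(z - 1)*(z^2 - 2*z - 15) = z*(z - 1)*(z + 3)*(z - 5)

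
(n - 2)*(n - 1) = n^2 - 3*n + 2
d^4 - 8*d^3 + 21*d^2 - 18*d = d*(d - 3)^2*(d - 2)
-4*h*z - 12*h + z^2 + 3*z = (-4*h + z)*(z + 3)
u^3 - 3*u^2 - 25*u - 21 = (u - 7)*(u + 1)*(u + 3)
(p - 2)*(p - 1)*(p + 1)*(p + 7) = p^4 + 5*p^3 - 15*p^2 - 5*p + 14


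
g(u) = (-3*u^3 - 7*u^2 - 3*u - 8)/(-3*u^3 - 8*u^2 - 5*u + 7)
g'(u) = (-9*u^2 - 14*u - 3)/(-3*u^3 - 8*u^2 - 5*u + 7) + (9*u^2 + 16*u + 5)*(-3*u^3 - 7*u^2 - 3*u - 8)/(-3*u^3 - 8*u^2 - 5*u + 7)^2 = (3*u^4 + 12*u^3 - 124*u^2 - 226*u - 61)/(9*u^6 + 48*u^5 + 94*u^4 + 38*u^3 - 87*u^2 - 70*u + 49)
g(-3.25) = 0.74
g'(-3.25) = -0.41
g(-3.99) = 0.92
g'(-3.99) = -0.14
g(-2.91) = 0.55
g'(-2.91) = -0.69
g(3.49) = 0.98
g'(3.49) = -0.03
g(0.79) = 4.74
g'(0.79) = -26.46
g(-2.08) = -0.52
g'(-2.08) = -1.87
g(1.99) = 1.12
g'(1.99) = -0.25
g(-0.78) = -1.14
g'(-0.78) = 0.63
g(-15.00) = 1.02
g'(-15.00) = 0.00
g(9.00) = 0.97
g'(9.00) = 0.00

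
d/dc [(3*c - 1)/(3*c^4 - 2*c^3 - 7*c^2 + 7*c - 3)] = (-27*c^4 + 24*c^3 + 15*c^2 - 14*c - 2)/(9*c^8 - 12*c^7 - 38*c^6 + 70*c^5 + 3*c^4 - 86*c^3 + 91*c^2 - 42*c + 9)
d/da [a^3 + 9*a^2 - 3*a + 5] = 3*a^2 + 18*a - 3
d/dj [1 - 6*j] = -6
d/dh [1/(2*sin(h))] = -cos(h)/(2*sin(h)^2)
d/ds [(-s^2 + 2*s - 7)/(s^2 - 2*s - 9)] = 32*(s - 1)/(-s^2 + 2*s + 9)^2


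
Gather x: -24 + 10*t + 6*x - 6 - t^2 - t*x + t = -t^2 + 11*t + x*(6 - t) - 30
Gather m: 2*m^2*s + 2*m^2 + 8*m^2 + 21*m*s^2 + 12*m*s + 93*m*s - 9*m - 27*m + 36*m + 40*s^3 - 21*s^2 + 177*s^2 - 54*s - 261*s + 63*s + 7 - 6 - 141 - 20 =m^2*(2*s + 10) + m*(21*s^2 + 105*s) + 40*s^3 + 156*s^2 - 252*s - 160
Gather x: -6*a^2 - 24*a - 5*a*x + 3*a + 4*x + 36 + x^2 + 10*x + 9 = -6*a^2 - 21*a + x^2 + x*(14 - 5*a) + 45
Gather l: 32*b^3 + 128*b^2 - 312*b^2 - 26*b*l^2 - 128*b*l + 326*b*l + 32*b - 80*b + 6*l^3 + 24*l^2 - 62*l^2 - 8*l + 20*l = 32*b^3 - 184*b^2 - 48*b + 6*l^3 + l^2*(-26*b - 38) + l*(198*b + 12)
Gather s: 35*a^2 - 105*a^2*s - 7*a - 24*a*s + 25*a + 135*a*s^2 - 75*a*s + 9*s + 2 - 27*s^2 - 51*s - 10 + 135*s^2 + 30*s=35*a^2 + 18*a + s^2*(135*a + 108) + s*(-105*a^2 - 99*a - 12) - 8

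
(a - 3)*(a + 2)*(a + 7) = a^3 + 6*a^2 - 13*a - 42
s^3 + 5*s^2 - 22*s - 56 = (s - 4)*(s + 2)*(s + 7)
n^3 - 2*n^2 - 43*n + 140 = (n - 5)*(n - 4)*(n + 7)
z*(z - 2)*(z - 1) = z^3 - 3*z^2 + 2*z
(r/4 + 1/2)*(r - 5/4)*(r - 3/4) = r^3/4 - 49*r/64 + 15/32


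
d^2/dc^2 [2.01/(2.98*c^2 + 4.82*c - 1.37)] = (-35.699208*c^2 - 57.741672*c + 2.01*(5.96*c + 4.82)*(11.92*c + 9.64) + 16.412052)/(2.98*c^2 + 4.82*c - 1.37)^3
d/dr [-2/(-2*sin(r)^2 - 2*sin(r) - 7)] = -(4*sin(2*r) + 4*cos(r))/(2*sin(r) - cos(2*r) + 8)^2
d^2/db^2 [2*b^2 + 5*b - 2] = 4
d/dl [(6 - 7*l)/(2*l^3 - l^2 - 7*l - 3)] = (-14*l^3 + 7*l^2 + 49*l - (7*l - 6)*(-6*l^2 + 2*l + 7) + 21)/(-2*l^3 + l^2 + 7*l + 3)^2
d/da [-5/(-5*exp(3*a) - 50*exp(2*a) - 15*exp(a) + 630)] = (-3*exp(2*a) - 20*exp(a) - 3)*exp(a)/(exp(3*a) + 10*exp(2*a) + 3*exp(a) - 126)^2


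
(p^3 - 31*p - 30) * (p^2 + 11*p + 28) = p^5 + 11*p^4 - 3*p^3 - 371*p^2 - 1198*p - 840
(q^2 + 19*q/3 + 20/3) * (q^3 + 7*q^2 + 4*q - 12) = q^5 + 40*q^4/3 + 55*q^3 + 60*q^2 - 148*q/3 - 80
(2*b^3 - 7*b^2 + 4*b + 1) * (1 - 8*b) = -16*b^4 + 58*b^3 - 39*b^2 - 4*b + 1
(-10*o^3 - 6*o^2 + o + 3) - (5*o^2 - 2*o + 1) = -10*o^3 - 11*o^2 + 3*o + 2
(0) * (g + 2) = 0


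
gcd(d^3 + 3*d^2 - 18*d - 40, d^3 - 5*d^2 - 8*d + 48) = d - 4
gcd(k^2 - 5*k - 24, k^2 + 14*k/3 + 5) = k + 3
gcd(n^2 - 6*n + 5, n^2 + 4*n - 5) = n - 1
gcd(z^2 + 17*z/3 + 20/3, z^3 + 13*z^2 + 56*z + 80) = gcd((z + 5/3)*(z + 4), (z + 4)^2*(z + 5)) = z + 4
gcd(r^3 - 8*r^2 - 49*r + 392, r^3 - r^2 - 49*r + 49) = r^2 - 49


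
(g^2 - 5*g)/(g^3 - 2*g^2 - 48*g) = (5 - g)/(-g^2 + 2*g + 48)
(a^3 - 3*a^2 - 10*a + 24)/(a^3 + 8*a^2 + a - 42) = (a - 4)/(a + 7)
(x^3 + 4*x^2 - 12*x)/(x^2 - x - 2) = x*(x + 6)/(x + 1)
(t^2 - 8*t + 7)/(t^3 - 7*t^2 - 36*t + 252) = (t - 1)/(t^2 - 36)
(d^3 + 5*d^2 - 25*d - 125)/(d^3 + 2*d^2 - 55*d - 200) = (d - 5)/(d - 8)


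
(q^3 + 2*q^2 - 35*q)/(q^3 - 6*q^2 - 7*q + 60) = q*(q + 7)/(q^2 - q - 12)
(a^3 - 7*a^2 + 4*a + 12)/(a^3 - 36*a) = (a^2 - a - 2)/(a*(a + 6))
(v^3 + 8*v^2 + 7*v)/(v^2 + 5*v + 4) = v*(v + 7)/(v + 4)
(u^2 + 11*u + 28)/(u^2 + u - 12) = (u + 7)/(u - 3)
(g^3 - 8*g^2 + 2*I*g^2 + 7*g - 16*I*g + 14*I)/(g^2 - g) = g - 7 + 2*I - 14*I/g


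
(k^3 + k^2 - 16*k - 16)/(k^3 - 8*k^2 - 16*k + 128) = (k + 1)/(k - 8)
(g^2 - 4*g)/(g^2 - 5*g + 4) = g/(g - 1)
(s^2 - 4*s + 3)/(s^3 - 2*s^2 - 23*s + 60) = (s - 1)/(s^2 + s - 20)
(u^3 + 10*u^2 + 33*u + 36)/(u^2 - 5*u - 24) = (u^2 + 7*u + 12)/(u - 8)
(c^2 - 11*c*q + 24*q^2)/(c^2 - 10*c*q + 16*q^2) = (-c + 3*q)/(-c + 2*q)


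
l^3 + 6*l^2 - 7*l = l*(l - 1)*(l + 7)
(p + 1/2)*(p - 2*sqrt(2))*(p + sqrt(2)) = p^3 - sqrt(2)*p^2 + p^2/2 - 4*p - sqrt(2)*p/2 - 2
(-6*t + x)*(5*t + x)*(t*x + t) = -30*t^3*x - 30*t^3 - t^2*x^2 - t^2*x + t*x^3 + t*x^2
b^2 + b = b*(b + 1)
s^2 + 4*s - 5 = (s - 1)*(s + 5)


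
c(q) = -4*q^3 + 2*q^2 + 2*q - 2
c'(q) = -12*q^2 + 4*q + 2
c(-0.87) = 0.41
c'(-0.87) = -10.56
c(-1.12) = 3.89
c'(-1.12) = -17.53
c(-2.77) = 92.82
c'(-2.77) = -101.15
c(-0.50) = -2.00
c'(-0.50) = -3.00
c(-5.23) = 614.47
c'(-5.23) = -347.15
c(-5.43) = 686.52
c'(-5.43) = -373.54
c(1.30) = -4.81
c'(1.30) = -13.08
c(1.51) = -8.19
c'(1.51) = -19.32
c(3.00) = -86.00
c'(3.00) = -94.00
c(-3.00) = 118.00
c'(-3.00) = -118.00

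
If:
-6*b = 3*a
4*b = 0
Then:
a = 0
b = 0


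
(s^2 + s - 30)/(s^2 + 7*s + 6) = (s - 5)/(s + 1)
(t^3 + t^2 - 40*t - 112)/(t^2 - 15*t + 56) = (t^2 + 8*t + 16)/(t - 8)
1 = 1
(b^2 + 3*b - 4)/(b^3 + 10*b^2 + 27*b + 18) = (b^2 + 3*b - 4)/(b^3 + 10*b^2 + 27*b + 18)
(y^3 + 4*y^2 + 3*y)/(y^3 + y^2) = (y + 3)/y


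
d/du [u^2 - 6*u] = 2*u - 6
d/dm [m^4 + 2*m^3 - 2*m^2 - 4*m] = 4*m^3 + 6*m^2 - 4*m - 4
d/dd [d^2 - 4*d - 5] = 2*d - 4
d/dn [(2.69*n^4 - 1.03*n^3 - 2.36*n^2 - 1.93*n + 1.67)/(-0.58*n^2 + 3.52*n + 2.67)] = (-3.1204*n^5 + 29.0038*n^4 + 21.478*n^3 - 17.6769*n^2 - 10.6652*n - 11.0315)/(0.3364*n^4 - 4.0832*n^3 + 9.2932*n^2 + 18.7968*n + 7.1289)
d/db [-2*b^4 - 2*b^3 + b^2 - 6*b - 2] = -8*b^3 - 6*b^2 + 2*b - 6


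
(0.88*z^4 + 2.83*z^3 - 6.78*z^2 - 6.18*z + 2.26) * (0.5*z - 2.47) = 0.44*z^5 - 0.7586*z^4 - 10.3801*z^3 + 13.6566*z^2 + 16.3946*z - 5.5822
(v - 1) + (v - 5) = 2*v - 6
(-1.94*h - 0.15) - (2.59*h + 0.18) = -4.53*h - 0.33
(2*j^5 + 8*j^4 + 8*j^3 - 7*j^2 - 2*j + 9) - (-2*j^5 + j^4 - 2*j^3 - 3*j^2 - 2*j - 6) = 4*j^5 + 7*j^4 + 10*j^3 - 4*j^2 + 15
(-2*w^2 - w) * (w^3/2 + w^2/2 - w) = -w^5 - 3*w^4/2 + 3*w^3/2 + w^2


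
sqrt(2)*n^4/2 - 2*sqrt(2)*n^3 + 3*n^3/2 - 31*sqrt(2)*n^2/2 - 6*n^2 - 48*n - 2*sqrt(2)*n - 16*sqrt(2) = (n - 8)*(n + 4)*(n + sqrt(2)/2)*(sqrt(2)*n/2 + 1)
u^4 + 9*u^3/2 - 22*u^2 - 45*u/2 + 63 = (u - 3)*(u - 3/2)*(u + 2)*(u + 7)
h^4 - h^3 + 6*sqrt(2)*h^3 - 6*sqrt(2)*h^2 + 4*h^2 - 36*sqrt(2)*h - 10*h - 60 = (h - 3)*(h + 2)*(h + sqrt(2))*(h + 5*sqrt(2))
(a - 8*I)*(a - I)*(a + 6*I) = a^3 - 3*I*a^2 + 46*a - 48*I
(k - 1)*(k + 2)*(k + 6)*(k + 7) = k^4 + 14*k^3 + 53*k^2 + 16*k - 84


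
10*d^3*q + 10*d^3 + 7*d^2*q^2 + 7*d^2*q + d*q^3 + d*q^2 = (2*d + q)*(5*d + q)*(d*q + d)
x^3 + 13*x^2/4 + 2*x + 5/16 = (x + 1/4)*(x + 1/2)*(x + 5/2)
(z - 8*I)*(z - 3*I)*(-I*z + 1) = -I*z^3 - 10*z^2 + 13*I*z - 24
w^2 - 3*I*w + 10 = (w - 5*I)*(w + 2*I)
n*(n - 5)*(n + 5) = n^3 - 25*n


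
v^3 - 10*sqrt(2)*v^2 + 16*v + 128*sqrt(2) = (v - 8*sqrt(2))*(v - 4*sqrt(2))*(v + 2*sqrt(2))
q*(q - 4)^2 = q^3 - 8*q^2 + 16*q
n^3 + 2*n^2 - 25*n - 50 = (n - 5)*(n + 2)*(n + 5)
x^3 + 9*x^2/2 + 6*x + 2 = (x + 1/2)*(x + 2)^2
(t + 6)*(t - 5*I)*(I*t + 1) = I*t^3 + 6*t^2 + 6*I*t^2 + 36*t - 5*I*t - 30*I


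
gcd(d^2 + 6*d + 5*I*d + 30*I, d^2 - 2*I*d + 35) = d + 5*I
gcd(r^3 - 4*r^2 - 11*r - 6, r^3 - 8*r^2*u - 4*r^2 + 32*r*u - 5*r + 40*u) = r + 1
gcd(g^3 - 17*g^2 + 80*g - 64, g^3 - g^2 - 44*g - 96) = g - 8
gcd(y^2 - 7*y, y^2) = y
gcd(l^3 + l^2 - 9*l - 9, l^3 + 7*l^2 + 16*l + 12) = l + 3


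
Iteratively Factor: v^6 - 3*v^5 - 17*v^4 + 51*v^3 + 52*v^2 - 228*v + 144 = (v + 3)*(v^5 - 6*v^4 + v^3 + 48*v^2 - 92*v + 48) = (v - 4)*(v + 3)*(v^4 - 2*v^3 - 7*v^2 + 20*v - 12) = (v - 4)*(v - 2)*(v + 3)*(v^3 - 7*v + 6) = (v - 4)*(v - 2)^2*(v + 3)*(v^2 + 2*v - 3) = (v - 4)*(v - 2)^2*(v + 3)^2*(v - 1)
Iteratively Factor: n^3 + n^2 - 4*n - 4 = (n + 1)*(n^2 - 4) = (n + 1)*(n + 2)*(n - 2)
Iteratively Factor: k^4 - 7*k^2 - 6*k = (k)*(k^3 - 7*k - 6) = k*(k - 3)*(k^2 + 3*k + 2) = k*(k - 3)*(k + 2)*(k + 1)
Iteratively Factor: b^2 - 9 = (b - 3)*(b + 3)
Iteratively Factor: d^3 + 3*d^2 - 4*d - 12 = (d + 2)*(d^2 + d - 6) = (d - 2)*(d + 2)*(d + 3)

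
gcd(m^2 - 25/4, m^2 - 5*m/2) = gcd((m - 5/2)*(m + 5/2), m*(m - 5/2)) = m - 5/2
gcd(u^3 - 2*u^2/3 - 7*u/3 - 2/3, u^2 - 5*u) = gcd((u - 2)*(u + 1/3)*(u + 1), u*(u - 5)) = 1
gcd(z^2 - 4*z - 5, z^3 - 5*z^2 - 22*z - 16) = z + 1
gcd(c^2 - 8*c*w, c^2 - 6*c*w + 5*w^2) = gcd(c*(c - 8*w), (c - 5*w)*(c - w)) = 1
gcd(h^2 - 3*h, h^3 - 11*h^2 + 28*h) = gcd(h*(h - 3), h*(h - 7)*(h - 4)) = h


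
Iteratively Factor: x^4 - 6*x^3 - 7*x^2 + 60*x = (x - 5)*(x^3 - x^2 - 12*x) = (x - 5)*(x + 3)*(x^2 - 4*x) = x*(x - 5)*(x + 3)*(x - 4)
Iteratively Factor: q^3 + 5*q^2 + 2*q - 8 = (q + 4)*(q^2 + q - 2) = (q + 2)*(q + 4)*(q - 1)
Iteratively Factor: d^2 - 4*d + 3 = (d - 1)*(d - 3)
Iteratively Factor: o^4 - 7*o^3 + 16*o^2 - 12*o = (o - 2)*(o^3 - 5*o^2 + 6*o) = (o - 3)*(o - 2)*(o^2 - 2*o) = o*(o - 3)*(o - 2)*(o - 2)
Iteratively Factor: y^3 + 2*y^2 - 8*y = (y - 2)*(y^2 + 4*y) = y*(y - 2)*(y + 4)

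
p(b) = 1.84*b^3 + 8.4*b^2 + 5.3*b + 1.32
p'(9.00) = 603.62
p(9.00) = 2070.78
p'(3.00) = 105.38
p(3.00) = 142.50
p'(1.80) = 53.42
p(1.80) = 48.81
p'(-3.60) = 16.36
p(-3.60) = 5.26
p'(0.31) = 11.04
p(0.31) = 3.83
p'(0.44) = 13.76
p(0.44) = 5.43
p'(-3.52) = 14.56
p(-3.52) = 6.49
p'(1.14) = 31.63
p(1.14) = 21.00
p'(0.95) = 26.24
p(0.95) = 15.51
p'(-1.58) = -7.46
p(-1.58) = 6.66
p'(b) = 5.52*b^2 + 16.8*b + 5.3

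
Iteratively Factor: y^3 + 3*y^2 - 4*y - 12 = (y + 3)*(y^2 - 4) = (y - 2)*(y + 3)*(y + 2)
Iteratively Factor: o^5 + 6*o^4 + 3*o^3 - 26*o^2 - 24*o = (o + 1)*(o^4 + 5*o^3 - 2*o^2 - 24*o) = (o + 1)*(o + 3)*(o^3 + 2*o^2 - 8*o) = (o + 1)*(o + 3)*(o + 4)*(o^2 - 2*o) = (o - 2)*(o + 1)*(o + 3)*(o + 4)*(o)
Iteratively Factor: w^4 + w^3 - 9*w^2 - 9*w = (w + 1)*(w^3 - 9*w) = w*(w + 1)*(w^2 - 9) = w*(w + 1)*(w + 3)*(w - 3)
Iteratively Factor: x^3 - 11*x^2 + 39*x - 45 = (x - 3)*(x^2 - 8*x + 15) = (x - 3)^2*(x - 5)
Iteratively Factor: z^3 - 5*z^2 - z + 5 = (z - 5)*(z^2 - 1) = (z - 5)*(z + 1)*(z - 1)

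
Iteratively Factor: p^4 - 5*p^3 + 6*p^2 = (p)*(p^3 - 5*p^2 + 6*p) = p*(p - 2)*(p^2 - 3*p) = p^2*(p - 2)*(p - 3)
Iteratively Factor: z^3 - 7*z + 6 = (z + 3)*(z^2 - 3*z + 2) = (z - 1)*(z + 3)*(z - 2)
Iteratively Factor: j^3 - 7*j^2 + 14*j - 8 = (j - 2)*(j^2 - 5*j + 4) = (j - 4)*(j - 2)*(j - 1)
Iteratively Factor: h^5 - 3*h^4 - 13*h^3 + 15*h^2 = (h - 5)*(h^4 + 2*h^3 - 3*h^2) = (h - 5)*(h + 3)*(h^3 - h^2) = (h - 5)*(h - 1)*(h + 3)*(h^2) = h*(h - 5)*(h - 1)*(h + 3)*(h)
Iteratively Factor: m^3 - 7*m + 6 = (m - 1)*(m^2 + m - 6) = (m - 2)*(m - 1)*(m + 3)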